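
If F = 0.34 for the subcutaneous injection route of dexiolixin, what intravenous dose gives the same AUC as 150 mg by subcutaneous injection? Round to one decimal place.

D_iv = 51.0 mg

Systemic exposure from an extravascular dose = F × D_ev, so the equivalent IV dose is F × D_ev.
D_iv = F × D_ev = 0.34 × 150 = 51 mg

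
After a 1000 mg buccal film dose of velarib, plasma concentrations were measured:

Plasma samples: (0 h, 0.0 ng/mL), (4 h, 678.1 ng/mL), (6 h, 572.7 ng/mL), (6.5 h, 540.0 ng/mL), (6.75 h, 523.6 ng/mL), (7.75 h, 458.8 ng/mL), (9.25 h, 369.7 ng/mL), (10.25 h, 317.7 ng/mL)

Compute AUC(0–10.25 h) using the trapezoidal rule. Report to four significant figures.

Trapezoidal AUC_0→10.25:
  [0→4]: (0.0+678.1)/2 × 4 = 1356.2
  [4→6]: (678.1+572.7)/2 × 2 = 1250.8
  [6→6.5]: (572.7+540.0)/2 × 0.5 = 278.175
  [6.5→6.75]: (540.0+523.6)/2 × 0.25 = 132.95
  [6.75→7.75]: (523.6+458.8)/2 × 1 = 491.2
  [7.75→9.25]: (458.8+369.7)/2 × 1.5 = 621.375
  [9.25→10.25]: (369.7+317.7)/2 × 1 = 343.7
  Sum = 4474.4 ng/mL·h

AUC = 4474 ng/mL·h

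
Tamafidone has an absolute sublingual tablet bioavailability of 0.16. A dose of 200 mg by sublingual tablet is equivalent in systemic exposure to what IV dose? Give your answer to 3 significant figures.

Systemic exposure from an extravascular dose = F × D_ev, so the equivalent IV dose is F × D_ev.
D_iv = F × D_ev = 0.16 × 200 = 32 mg

D_iv = 32.0 mg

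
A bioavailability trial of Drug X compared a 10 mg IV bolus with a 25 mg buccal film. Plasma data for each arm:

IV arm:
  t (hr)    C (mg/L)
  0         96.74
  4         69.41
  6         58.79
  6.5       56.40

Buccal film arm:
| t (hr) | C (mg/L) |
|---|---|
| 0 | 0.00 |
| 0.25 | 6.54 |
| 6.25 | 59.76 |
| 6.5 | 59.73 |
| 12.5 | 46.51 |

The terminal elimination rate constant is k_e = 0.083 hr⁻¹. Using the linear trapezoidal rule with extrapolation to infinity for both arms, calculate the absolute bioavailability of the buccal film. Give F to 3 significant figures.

F = 0.374

Trapezoidal AUC_0→6.5 (IV):
  [0→4]: (96.74+69.41)/2 × 4 = 332.3
  [4→6]: (69.41+58.79)/2 × 2 = 128.2
  [6→6.5]: (58.79+56.40)/2 × 0.5 = 28.7975
  Sum = 489.2975 mg/L·hr
IV tail: 56.40/0.083 = 679.518; AUC_iv,0→∞ = 489.2975 + 679.518 = 1168.8155 mg/L·hr
Trapezoidal AUC_0→12.5 (buccal film):
  [0→0.25]: (0.00+6.54)/2 × 0.25 = 0.8175
  [0.25→6.25]: (6.54+59.76)/2 × 6 = 198.9
  [6.25→6.5]: (59.76+59.73)/2 × 0.25 = 14.93625
  [6.5→12.5]: (59.73+46.51)/2 × 6 = 318.72
  Sum = 533.37375 mg/L·hr
buccal film tail: 46.51/0.083 = 560.361; AUC_ev,0→∞ = 533.37375 + 560.361 = 1093.73475 mg/L·hr
F = (AUC_ev/D_ev)/(AUC_iv/D_iv) = (1093.73475/25)/(1168.8155/10) = 43.74939/116.88155 = 0.3743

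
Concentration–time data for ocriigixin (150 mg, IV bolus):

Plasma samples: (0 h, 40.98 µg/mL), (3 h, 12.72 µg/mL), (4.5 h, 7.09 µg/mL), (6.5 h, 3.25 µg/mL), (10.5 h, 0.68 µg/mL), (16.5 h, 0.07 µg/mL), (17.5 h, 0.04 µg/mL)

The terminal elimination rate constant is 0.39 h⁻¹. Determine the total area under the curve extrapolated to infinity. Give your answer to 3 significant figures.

Trapezoidal AUC_0→17.5:
  [0→3]: (40.98+12.72)/2 × 3 = 80.55
  [3→4.5]: (12.72+7.09)/2 × 1.5 = 14.8575
  [4.5→6.5]: (7.09+3.25)/2 × 2 = 10.34
  [6.5→10.5]: (3.25+0.68)/2 × 4 = 7.86
  [10.5→16.5]: (0.68+0.07)/2 × 6 = 2.25
  [16.5→17.5]: (0.07+0.04)/2 × 1 = 0.055
  Sum = 115.9125 µg/mL·h
Extrapolated tail: C_last / k_e = 0.04 / 0.39 = 0.103
AUC_0→∞ = 115.9125 + 0.103 = 116.0155 µg/mL·h

AUC = 116 µg/mL·h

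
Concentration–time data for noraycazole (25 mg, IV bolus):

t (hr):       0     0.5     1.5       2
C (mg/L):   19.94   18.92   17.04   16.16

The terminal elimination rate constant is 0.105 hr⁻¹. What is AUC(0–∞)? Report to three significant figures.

AUC = 190 mg/L·hr

Trapezoidal AUC_0→2:
  [0→0.5]: (19.94+18.92)/2 × 0.5 = 9.715
  [0.5→1.5]: (18.92+17.04)/2 × 1 = 17.98
  [1.5→2]: (17.04+16.16)/2 × 0.5 = 8.3
  Sum = 35.995 mg/L·hr
Extrapolated tail: C_last / k_e = 16.16 / 0.105 = 153.905
AUC_0→∞ = 35.995 + 153.905 = 189.9 mg/L·hr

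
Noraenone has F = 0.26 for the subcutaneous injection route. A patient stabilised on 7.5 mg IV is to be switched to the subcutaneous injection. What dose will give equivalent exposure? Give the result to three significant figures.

D_subcutaneous = 28.8 mg

For equal systemic exposure: F × D_ev = D_iv
D_ev = D_iv / F = 7.5 / 0.26 = 28.8462 mg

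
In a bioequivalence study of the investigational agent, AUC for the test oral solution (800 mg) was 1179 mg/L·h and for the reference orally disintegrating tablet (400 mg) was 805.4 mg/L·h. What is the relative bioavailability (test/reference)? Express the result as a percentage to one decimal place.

F_rel = (AUC_test/D_test) / (AUC_ref/D_ref)
      = (1179/800) / (805.4/400)
      = 1.47375 / 2.0135 = 0.7319 = 73.19%

F_rel = 73.2%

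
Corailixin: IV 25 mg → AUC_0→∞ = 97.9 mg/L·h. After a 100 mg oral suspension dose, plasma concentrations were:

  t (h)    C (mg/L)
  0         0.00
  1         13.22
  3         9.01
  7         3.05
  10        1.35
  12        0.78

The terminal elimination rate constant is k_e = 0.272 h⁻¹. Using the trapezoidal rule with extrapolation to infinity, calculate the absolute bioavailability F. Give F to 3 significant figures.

Trapezoidal AUC_0→12 (oral suspension):
  [0→1]: (0.00+13.22)/2 × 1 = 6.61
  [1→3]: (13.22+9.01)/2 × 2 = 22.23
  [3→7]: (9.01+3.05)/2 × 4 = 24.12
  [7→10]: (3.05+1.35)/2 × 3 = 6.6
  [10→12]: (1.35+0.78)/2 × 2 = 2.13
  Sum = 61.69 mg/L·h
Tail: C_last/k_e = 0.78/0.272 = 2.868
AUC_0→∞ (oral suspension) = 61.69 + 2.868 = 64.558 mg/L·h
F = (AUC_ev/D_ev)/(AUC_iv/D_iv) = (64.558/100)/(97.9/25) = 0.64558/3.916 = 0.1649

F = 0.165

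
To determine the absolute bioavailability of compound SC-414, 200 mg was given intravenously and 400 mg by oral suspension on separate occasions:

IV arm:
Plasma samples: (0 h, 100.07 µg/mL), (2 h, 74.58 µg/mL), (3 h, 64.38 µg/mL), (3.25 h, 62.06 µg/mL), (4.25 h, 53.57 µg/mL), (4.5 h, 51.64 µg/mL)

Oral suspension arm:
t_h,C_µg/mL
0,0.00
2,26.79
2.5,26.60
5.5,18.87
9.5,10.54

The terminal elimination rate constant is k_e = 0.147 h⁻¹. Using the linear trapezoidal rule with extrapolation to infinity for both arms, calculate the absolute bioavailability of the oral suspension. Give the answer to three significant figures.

Trapezoidal AUC_0→4.5 (IV):
  [0→2]: (100.07+74.58)/2 × 2 = 174.65
  [2→3]: (74.58+64.38)/2 × 1 = 69.48
  [3→3.25]: (64.38+62.06)/2 × 0.25 = 15.805
  [3.25→4.25]: (62.06+53.57)/2 × 1 = 57.815
  [4.25→4.5]: (53.57+51.64)/2 × 0.25 = 13.15125
  Sum = 330.90125 µg/mL·h
IV tail: 51.64/0.147 = 351.293; AUC_iv,0→∞ = 330.90125 + 351.293 = 682.19425 µg/mL·h
Trapezoidal AUC_0→9.5 (oral suspension):
  [0→2]: (0.00+26.79)/2 × 2 = 26.79
  [2→2.5]: (26.79+26.60)/2 × 0.5 = 13.3475
  [2.5→5.5]: (26.60+18.87)/2 × 3 = 68.205
  [5.5→9.5]: (18.87+10.54)/2 × 4 = 58.82
  Sum = 167.1625 µg/mL·h
oral suspension tail: 10.54/0.147 = 71.701; AUC_ev,0→∞ = 167.1625 + 71.701 = 238.8635 µg/mL·h
F = (AUC_ev/D_ev)/(AUC_iv/D_iv) = (238.8635/400)/(682.19425/200) = 0.59715875/3.41097 = 0.1751

F = 0.175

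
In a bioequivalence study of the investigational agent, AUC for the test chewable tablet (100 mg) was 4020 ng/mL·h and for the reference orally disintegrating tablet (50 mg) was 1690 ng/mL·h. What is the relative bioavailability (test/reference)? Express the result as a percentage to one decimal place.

F_rel = (AUC_test/D_test) / (AUC_ref/D_ref)
      = (4020/100) / (1690/50)
      = 40.2 / 33.8 = 1.1893 = 118.93%

F_rel = 118.9%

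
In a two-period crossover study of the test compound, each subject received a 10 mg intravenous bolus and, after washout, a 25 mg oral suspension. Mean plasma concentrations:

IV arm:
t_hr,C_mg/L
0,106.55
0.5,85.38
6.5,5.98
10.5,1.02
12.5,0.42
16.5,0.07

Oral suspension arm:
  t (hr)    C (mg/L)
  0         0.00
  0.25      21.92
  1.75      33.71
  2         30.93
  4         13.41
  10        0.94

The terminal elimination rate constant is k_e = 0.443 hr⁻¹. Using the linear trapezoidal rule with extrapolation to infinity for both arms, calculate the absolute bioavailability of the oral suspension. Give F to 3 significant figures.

F = 0.168

Trapezoidal AUC_0→16.5 (IV):
  [0→0.5]: (106.55+85.38)/2 × 0.5 = 47.9825
  [0.5→6.5]: (85.38+5.98)/2 × 6 = 274.08
  [6.5→10.5]: (5.98+1.02)/2 × 4 = 14.0
  [10.5→12.5]: (1.02+0.42)/2 × 2 = 1.44
  [12.5→16.5]: (0.42+0.07)/2 × 4 = 0.98
  Sum = 338.4825 mg/L·hr
IV tail: 0.07/0.443 = 0.158; AUC_iv,0→∞ = 338.4825 + 0.158 = 338.6405 mg/L·hr
Trapezoidal AUC_0→10 (oral suspension):
  [0→0.25]: (0.00+21.92)/2 × 0.25 = 2.74
  [0.25→1.75]: (21.92+33.71)/2 × 1.5 = 41.7225
  [1.75→2]: (33.71+30.93)/2 × 0.25 = 8.08
  [2→4]: (30.93+13.41)/2 × 2 = 44.34
  [4→10]: (13.41+0.94)/2 × 6 = 43.05
  Sum = 139.9325 mg/L·hr
oral suspension tail: 0.94/0.443 = 2.122; AUC_ev,0→∞ = 139.9325 + 2.122 = 142.0545 mg/L·hr
F = (AUC_ev/D_ev)/(AUC_iv/D_iv) = (142.0545/25)/(338.6405/10) = 5.68218/33.86405 = 0.1678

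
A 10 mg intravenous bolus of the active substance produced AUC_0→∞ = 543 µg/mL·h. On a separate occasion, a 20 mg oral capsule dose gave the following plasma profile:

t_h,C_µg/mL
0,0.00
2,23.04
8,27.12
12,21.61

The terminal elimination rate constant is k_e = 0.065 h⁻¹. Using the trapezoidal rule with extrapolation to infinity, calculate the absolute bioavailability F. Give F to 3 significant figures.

Trapezoidal AUC_0→12 (oral capsule):
  [0→2]: (0.00+23.04)/2 × 2 = 23.04
  [2→8]: (23.04+27.12)/2 × 6 = 150.48
  [8→12]: (27.12+21.61)/2 × 4 = 97.46
  Sum = 270.98 µg/mL·h
Tail: C_last/k_e = 21.61/0.065 = 332.462
AUC_0→∞ (oral capsule) = 270.98 + 332.462 = 603.442 µg/mL·h
F = (AUC_ev/D_ev)/(AUC_iv/D_iv) = (603.442/20)/(543/10) = 30.1721/54.3 = 0.5557

F = 0.556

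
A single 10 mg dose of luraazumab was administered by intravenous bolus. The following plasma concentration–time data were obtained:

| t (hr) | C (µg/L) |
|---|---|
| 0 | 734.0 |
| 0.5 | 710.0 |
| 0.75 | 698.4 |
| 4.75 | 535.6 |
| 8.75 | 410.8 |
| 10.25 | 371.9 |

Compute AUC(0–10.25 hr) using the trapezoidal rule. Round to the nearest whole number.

AUC = 5485 µg/L·hr

Trapezoidal AUC_0→10.25:
  [0→0.5]: (734.0+710.0)/2 × 0.5 = 361.0
  [0.5→0.75]: (710.0+698.4)/2 × 0.25 = 176.05
  [0.75→4.75]: (698.4+535.6)/2 × 4 = 2468.0
  [4.75→8.75]: (535.6+410.8)/2 × 4 = 1892.8
  [8.75→10.25]: (410.8+371.9)/2 × 1.5 = 587.025
  Sum = 5484.875 µg/L·hr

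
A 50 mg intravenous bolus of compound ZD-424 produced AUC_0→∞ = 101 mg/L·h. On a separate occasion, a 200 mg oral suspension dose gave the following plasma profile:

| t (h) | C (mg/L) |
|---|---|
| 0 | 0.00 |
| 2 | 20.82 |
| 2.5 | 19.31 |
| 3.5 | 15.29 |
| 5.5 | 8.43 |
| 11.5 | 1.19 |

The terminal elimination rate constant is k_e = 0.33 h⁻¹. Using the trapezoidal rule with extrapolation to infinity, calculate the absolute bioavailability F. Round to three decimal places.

Trapezoidal AUC_0→11.5 (oral suspension):
  [0→2]: (0.00+20.82)/2 × 2 = 20.82
  [2→2.5]: (20.82+19.31)/2 × 0.5 = 10.0325
  [2.5→3.5]: (19.31+15.29)/2 × 1 = 17.3
  [3.5→5.5]: (15.29+8.43)/2 × 2 = 23.72
  [5.5→11.5]: (8.43+1.19)/2 × 6 = 28.86
  Sum = 100.7325 mg/L·h
Tail: C_last/k_e = 1.19/0.33 = 3.606
AUC_0→∞ (oral suspension) = 100.7325 + 3.606 = 104.3385 mg/L·h
F = (AUC_ev/D_ev)/(AUC_iv/D_iv) = (104.3385/200)/(101/50) = 0.5216925/2.02 = 0.2583

F = 0.258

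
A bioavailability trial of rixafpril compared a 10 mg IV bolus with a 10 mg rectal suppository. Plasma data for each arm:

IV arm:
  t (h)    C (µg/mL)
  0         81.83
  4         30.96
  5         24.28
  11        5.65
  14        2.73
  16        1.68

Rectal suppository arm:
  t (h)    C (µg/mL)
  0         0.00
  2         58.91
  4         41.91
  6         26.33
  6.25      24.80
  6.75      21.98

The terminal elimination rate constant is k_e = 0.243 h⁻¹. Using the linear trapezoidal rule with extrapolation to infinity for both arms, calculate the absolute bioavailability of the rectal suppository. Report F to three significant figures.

F = 0.917

Trapezoidal AUC_0→16 (IV):
  [0→4]: (81.83+30.96)/2 × 4 = 225.58
  [4→5]: (30.96+24.28)/2 × 1 = 27.62
  [5→11]: (24.28+5.65)/2 × 6 = 89.79
  [11→14]: (5.65+2.73)/2 × 3 = 12.57
  [14→16]: (2.73+1.68)/2 × 2 = 4.41
  Sum = 359.97 µg/mL·h
IV tail: 1.68/0.243 = 6.914; AUC_iv,0→∞ = 359.97 + 6.914 = 366.884 µg/mL·h
Trapezoidal AUC_0→6.75 (rectal suppository):
  [0→2]: (0.00+58.91)/2 × 2 = 58.91
  [2→4]: (58.91+41.91)/2 × 2 = 100.82
  [4→6]: (41.91+26.33)/2 × 2 = 68.24
  [6→6.25]: (26.33+24.80)/2 × 0.25 = 6.39125
  [6.25→6.75]: (24.80+21.98)/2 × 0.5 = 11.695
  Sum = 246.05625 µg/mL·h
rectal suppository tail: 21.98/0.243 = 90.453; AUC_ev,0→∞ = 246.05625 + 90.453 = 336.50925 µg/mL·h
F = (AUC_ev/D_ev)/(AUC_iv/D_iv) = (336.50925/10)/(366.884/10) = 33.650925/36.6884 = 0.9172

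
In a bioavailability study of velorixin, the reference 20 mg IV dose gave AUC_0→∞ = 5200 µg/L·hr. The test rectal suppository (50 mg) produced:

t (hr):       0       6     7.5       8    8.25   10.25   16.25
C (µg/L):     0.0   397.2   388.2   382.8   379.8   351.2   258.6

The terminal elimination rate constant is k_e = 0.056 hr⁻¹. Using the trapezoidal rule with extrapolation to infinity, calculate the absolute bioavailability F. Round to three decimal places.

F = 0.711

Trapezoidal AUC_0→16.25 (rectal suppository):
  [0→6]: (0.0+397.2)/2 × 6 = 1191.6
  [6→7.5]: (397.2+388.2)/2 × 1.5 = 589.05
  [7.5→8]: (388.2+382.8)/2 × 0.5 = 192.75
  [8→8.25]: (382.8+379.8)/2 × 0.25 = 95.325
  [8.25→10.25]: (379.8+351.2)/2 × 2 = 731.0
  [10.25→16.25]: (351.2+258.6)/2 × 6 = 1829.4
  Sum = 4629.125 µg/L·hr
Tail: C_last/k_e = 258.6/0.056 = 4617.857
AUC_0→∞ (rectal suppository) = 4629.125 + 4617.857 = 9246.982 µg/L·hr
F = (AUC_ev/D_ev)/(AUC_iv/D_iv) = (9246.982/50)/(5200/20) = 184.93964/260 = 0.7113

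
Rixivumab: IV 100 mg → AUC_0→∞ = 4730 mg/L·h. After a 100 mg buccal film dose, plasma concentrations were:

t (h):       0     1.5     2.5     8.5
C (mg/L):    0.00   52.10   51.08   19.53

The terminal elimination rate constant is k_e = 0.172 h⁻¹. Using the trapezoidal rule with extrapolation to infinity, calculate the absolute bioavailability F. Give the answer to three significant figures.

Trapezoidal AUC_0→8.5 (buccal film):
  [0→1.5]: (0.00+52.10)/2 × 1.5 = 39.075
  [1.5→2.5]: (52.10+51.08)/2 × 1 = 51.59
  [2.5→8.5]: (51.08+19.53)/2 × 6 = 211.83
  Sum = 302.495 mg/L·h
Tail: C_last/k_e = 19.53/0.172 = 113.547
AUC_0→∞ (buccal film) = 302.495 + 113.547 = 416.042 mg/L·h
F = (AUC_ev/D_ev)/(AUC_iv/D_iv) = (416.042/100)/(4730/100) = 4.16042/47.3 = 0.0880

F = 0.0880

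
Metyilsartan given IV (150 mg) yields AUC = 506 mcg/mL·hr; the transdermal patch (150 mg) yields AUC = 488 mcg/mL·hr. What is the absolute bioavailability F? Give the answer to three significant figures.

F = 0.964

F = (AUC_ev / D_ev) / (AUC_iv / D_iv)
  = (488/150) / (506/150)
  = 3.25333 / 3.37333 = 0.9644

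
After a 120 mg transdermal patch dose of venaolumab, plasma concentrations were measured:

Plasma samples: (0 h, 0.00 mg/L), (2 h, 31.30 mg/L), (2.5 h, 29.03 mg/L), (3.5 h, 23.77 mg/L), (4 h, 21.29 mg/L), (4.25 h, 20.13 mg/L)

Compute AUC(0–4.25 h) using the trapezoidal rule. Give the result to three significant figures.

Trapezoidal AUC_0→4.25:
  [0→2]: (0.00+31.30)/2 × 2 = 31.3
  [2→2.5]: (31.30+29.03)/2 × 0.5 = 15.0825
  [2.5→3.5]: (29.03+23.77)/2 × 1 = 26.4
  [3.5→4]: (23.77+21.29)/2 × 0.5 = 11.265
  [4→4.25]: (21.29+20.13)/2 × 0.25 = 5.1775
  Sum = 89.225 mg/L·h

AUC = 89.2 mg/L·h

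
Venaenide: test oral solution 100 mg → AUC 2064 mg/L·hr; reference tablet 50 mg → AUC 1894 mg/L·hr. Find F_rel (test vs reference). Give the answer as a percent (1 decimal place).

F_rel = (AUC_test/D_test) / (AUC_ref/D_ref)
      = (2064/100) / (1894/50)
      = 20.64 / 37.88 = 0.5449 = 54.49%

F_rel = 54.5%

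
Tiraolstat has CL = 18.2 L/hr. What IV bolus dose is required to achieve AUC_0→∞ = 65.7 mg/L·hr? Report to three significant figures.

Dose_iv = CL × AUC_0→∞
     = 18.2 × 65.7 = 1195.74 mg

Dose = 1200 mg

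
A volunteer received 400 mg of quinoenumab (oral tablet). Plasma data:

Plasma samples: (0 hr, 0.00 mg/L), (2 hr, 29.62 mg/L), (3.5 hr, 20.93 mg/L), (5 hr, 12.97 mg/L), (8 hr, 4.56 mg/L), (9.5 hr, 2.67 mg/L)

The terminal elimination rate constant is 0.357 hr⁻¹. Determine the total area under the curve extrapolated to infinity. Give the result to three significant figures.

Trapezoidal AUC_0→9.5:
  [0→2]: (0.00+29.62)/2 × 2 = 29.62
  [2→3.5]: (29.62+20.93)/2 × 1.5 = 37.9125
  [3.5→5]: (20.93+12.97)/2 × 1.5 = 25.425
  [5→8]: (12.97+4.56)/2 × 3 = 26.295
  [8→9.5]: (4.56+2.67)/2 × 1.5 = 5.4225
  Sum = 124.675 mg/L·hr
Extrapolated tail: C_last / k_e = 2.67 / 0.357 = 7.479
AUC_0→∞ = 124.675 + 7.479 = 132.154 mg/L·hr

AUC = 132 mg/L·hr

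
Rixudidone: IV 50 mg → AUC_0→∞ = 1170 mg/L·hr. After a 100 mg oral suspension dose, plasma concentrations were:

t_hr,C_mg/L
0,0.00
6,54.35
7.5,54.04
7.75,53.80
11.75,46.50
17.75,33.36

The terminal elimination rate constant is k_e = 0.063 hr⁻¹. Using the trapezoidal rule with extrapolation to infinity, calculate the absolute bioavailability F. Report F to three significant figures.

Trapezoidal AUC_0→17.75 (oral suspension):
  [0→6]: (0.00+54.35)/2 × 6 = 163.05
  [6→7.5]: (54.35+54.04)/2 × 1.5 = 81.2925
  [7.5→7.75]: (54.04+53.80)/2 × 0.25 = 13.48
  [7.75→11.75]: (53.80+46.50)/2 × 4 = 200.6
  [11.75→17.75]: (46.50+33.36)/2 × 6 = 239.58
  Sum = 698.0025 mg/L·hr
Tail: C_last/k_e = 33.36/0.063 = 529.524
AUC_0→∞ (oral suspension) = 698.0025 + 529.524 = 1227.5265 mg/L·hr
F = (AUC_ev/D_ev)/(AUC_iv/D_iv) = (1227.5265/100)/(1170/50) = 12.275265/23.4 = 0.5246

F = 0.525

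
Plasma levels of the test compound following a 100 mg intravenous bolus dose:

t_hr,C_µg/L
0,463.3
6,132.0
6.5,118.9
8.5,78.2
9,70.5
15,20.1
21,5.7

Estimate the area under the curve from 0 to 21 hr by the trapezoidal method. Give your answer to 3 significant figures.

AUC = 2430 µg/L·hr

Trapezoidal AUC_0→21:
  [0→6]: (463.3+132.0)/2 × 6 = 1785.9
  [6→6.5]: (132.0+118.9)/2 × 0.5 = 62.725
  [6.5→8.5]: (118.9+78.2)/2 × 2 = 197.1
  [8.5→9]: (78.2+70.5)/2 × 0.5 = 37.175
  [9→15]: (70.5+20.1)/2 × 6 = 271.8
  [15→21]: (20.1+5.7)/2 × 6 = 77.4
  Sum = 2432.1 µg/L·hr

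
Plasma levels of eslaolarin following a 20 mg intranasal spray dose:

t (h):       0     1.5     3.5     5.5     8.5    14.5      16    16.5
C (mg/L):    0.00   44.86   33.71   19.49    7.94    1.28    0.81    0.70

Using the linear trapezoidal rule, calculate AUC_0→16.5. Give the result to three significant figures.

Trapezoidal AUC_0→16.5:
  [0→1.5]: (0.00+44.86)/2 × 1.5 = 33.645
  [1.5→3.5]: (44.86+33.71)/2 × 2 = 78.57
  [3.5→5.5]: (33.71+19.49)/2 × 2 = 53.2
  [5.5→8.5]: (19.49+7.94)/2 × 3 = 41.145
  [8.5→14.5]: (7.94+1.28)/2 × 6 = 27.66
  [14.5→16]: (1.28+0.81)/2 × 1.5 = 1.5675
  [16→16.5]: (0.81+0.70)/2 × 0.5 = 0.3775
  Sum = 236.165 mg/L·h

AUC = 236 mg/L·h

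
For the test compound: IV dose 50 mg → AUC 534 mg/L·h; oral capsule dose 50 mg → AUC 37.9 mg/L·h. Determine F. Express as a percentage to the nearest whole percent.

F = 7%

F = (AUC_ev / D_ev) / (AUC_iv / D_iv)
  = (37.9/50) / (534/50)
  = 0.758 / 10.68 = 0.0710
  = 7.10%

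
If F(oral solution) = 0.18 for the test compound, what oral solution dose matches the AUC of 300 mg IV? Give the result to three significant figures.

For equal systemic exposure: F × D_ev = D_iv
D_ev = D_iv / F = 300 / 0.18 = 1666.67 mg

D_oral = 1670 mg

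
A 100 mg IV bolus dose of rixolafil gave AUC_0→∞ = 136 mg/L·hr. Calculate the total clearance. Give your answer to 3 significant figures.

CL = 0.735 L/hr

CL = Dose_iv / AUC_0→∞
   = 100 / 136 = 0.735294 L/hr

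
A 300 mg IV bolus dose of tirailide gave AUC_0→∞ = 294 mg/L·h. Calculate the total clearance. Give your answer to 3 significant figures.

CL = 1.02 L/h

CL = Dose_iv / AUC_0→∞
   = 300 / 294 = 1.02041 L/h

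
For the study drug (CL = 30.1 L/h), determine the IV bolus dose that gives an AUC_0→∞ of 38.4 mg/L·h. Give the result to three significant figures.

Dose_iv = CL × AUC_0→∞
     = 30.1 × 38.4 = 1155.84 mg

Dose = 1160 mg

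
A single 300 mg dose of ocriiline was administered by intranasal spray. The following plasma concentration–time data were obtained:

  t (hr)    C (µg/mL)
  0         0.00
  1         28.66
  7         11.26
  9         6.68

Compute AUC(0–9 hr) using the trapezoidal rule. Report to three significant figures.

AUC = 152 µg/mL·hr

Trapezoidal AUC_0→9:
  [0→1]: (0.00+28.66)/2 × 1 = 14.33
  [1→7]: (28.66+11.26)/2 × 6 = 119.76
  [7→9]: (11.26+6.68)/2 × 2 = 17.94
  Sum = 152.03 µg/mL·hr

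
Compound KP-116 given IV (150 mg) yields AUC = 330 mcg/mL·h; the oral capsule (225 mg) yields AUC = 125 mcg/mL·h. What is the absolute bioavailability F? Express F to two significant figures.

F = 0.25

F = (AUC_ev / D_ev) / (AUC_iv / D_iv)
  = (125/225) / (330/150)
  = 0.555556 / 2.2 = 0.2525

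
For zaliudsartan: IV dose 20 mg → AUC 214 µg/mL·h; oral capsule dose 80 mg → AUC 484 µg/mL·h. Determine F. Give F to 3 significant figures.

F = 0.565

F = (AUC_ev / D_ev) / (AUC_iv / D_iv)
  = (484/80) / (214/20)
  = 6.05 / 10.7 = 0.5654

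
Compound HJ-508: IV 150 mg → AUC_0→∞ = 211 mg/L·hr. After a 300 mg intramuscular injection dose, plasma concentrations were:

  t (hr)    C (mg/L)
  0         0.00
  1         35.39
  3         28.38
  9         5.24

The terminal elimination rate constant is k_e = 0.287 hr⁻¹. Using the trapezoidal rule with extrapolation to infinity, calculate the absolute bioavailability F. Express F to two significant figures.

Trapezoidal AUC_0→9 (intramuscular injection):
  [0→1]: (0.00+35.39)/2 × 1 = 17.695
  [1→3]: (35.39+28.38)/2 × 2 = 63.77
  [3→9]: (28.38+5.24)/2 × 6 = 100.86
  Sum = 182.325 mg/L·hr
Tail: C_last/k_e = 5.24/0.287 = 18.258
AUC_0→∞ (intramuscular injection) = 182.325 + 18.258 = 200.583 mg/L·hr
F = (AUC_ev/D_ev)/(AUC_iv/D_iv) = (200.583/300)/(211/150) = 0.66861/1.40667 = 0.4753

F = 0.48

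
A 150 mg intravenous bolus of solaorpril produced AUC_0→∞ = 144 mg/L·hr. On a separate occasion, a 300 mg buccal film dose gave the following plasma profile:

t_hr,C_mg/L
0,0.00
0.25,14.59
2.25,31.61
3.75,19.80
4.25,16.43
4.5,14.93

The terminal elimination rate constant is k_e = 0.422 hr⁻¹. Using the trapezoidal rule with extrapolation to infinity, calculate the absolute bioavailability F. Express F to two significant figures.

Trapezoidal AUC_0→4.5 (buccal film):
  [0→0.25]: (0.00+14.59)/2 × 0.25 = 1.82375
  [0.25→2.25]: (14.59+31.61)/2 × 2 = 46.2
  [2.25→3.75]: (31.61+19.80)/2 × 1.5 = 38.5575
  [3.75→4.25]: (19.80+16.43)/2 × 0.5 = 9.0575
  [4.25→4.5]: (16.43+14.93)/2 × 0.25 = 3.92
  Sum = 99.55875 mg/L·hr
Tail: C_last/k_e = 14.93/0.422 = 35.379
AUC_0→∞ (buccal film) = 99.55875 + 35.379 = 134.93775 mg/L·hr
F = (AUC_ev/D_ev)/(AUC_iv/D_iv) = (134.93775/300)/(144/150) = 0.4497925/0.96 = 0.4685

F = 0.47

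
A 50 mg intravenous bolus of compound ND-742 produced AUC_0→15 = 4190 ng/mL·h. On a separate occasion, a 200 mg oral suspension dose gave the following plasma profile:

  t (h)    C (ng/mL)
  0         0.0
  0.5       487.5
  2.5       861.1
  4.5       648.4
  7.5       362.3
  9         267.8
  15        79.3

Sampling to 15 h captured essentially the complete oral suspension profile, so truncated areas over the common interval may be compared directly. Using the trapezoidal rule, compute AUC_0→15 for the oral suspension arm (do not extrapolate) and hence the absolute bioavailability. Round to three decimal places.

Trapezoidal AUC_0→15 (oral suspension):
  [0→0.5]: (0.0+487.5)/2 × 0.5 = 121.875
  [0.5→2.5]: (487.5+861.1)/2 × 2 = 1348.6
  [2.5→4.5]: (861.1+648.4)/2 × 2 = 1509.5
  [4.5→7.5]: (648.4+362.3)/2 × 3 = 1516.05
  [7.5→9]: (362.3+267.8)/2 × 1.5 = 472.575
  [9→15]: (267.8+79.3)/2 × 6 = 1041.3
  Sum = 6009.9 ng/mL·h
F = (AUC_ev/D_ev)/(AUC_iv/D_iv) = (6009.9/200)/(4190/50) = 30.0495/83.8 = 0.3586

F = 0.359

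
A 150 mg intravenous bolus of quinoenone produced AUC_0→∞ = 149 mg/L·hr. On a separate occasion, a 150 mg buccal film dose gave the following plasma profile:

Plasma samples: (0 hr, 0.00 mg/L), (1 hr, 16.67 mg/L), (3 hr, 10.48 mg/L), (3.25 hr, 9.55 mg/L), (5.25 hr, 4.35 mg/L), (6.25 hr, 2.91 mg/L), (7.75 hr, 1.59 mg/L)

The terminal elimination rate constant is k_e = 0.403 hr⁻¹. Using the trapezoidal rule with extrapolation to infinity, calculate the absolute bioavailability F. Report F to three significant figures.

F = 0.422

Trapezoidal AUC_0→7.75 (buccal film):
  [0→1]: (0.00+16.67)/2 × 1 = 8.335
  [1→3]: (16.67+10.48)/2 × 2 = 27.15
  [3→3.25]: (10.48+9.55)/2 × 0.25 = 2.50375
  [3.25→5.25]: (9.55+4.35)/2 × 2 = 13.9
  [5.25→6.25]: (4.35+2.91)/2 × 1 = 3.63
  [6.25→7.75]: (2.91+1.59)/2 × 1.5 = 3.375
  Sum = 58.89375 mg/L·hr
Tail: C_last/k_e = 1.59/0.403 = 3.945
AUC_0→∞ (buccal film) = 58.89375 + 3.945 = 62.83875 mg/L·hr
F = (AUC_ev/D_ev)/(AUC_iv/D_iv) = (62.83875/150)/(149/150) = 0.418925/0.993333 = 0.4217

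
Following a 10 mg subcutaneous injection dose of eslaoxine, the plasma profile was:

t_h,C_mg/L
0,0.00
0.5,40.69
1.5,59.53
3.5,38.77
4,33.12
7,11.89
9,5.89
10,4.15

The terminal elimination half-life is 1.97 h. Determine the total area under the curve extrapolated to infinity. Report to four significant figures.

Trapezoidal AUC_0→10:
  [0→0.5]: (0.00+40.69)/2 × 0.5 = 10.1725
  [0.5→1.5]: (40.69+59.53)/2 × 1 = 50.11
  [1.5→3.5]: (59.53+38.77)/2 × 2 = 98.3
  [3.5→4]: (38.77+33.12)/2 × 0.5 = 17.9725
  [4→7]: (33.12+11.89)/2 × 3 = 67.515
  [7→9]: (11.89+5.89)/2 × 2 = 17.78
  [9→10]: (5.89+4.15)/2 × 1 = 5.02
  Sum = 266.87 mg/L·h
k_e = ln2 / t½ = 0.693147 / 1.97 = 0.3519 h^-1
Extrapolated tail: C_last / k_e = 4.15 / 0.3519 = 11.793
AUC_0→∞ = 266.87 + 11.793 = 278.663 mg/L·h

AUC = 278.7 mg/L·h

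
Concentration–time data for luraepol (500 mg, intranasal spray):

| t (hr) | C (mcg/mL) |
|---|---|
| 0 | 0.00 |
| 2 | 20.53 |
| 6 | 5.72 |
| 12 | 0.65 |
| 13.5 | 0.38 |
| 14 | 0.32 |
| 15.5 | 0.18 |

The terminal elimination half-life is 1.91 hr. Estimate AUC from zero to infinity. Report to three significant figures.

Trapezoidal AUC_0→15.5:
  [0→2]: (0.00+20.53)/2 × 2 = 20.53
  [2→6]: (20.53+5.72)/2 × 4 = 52.5
  [6→12]: (5.72+0.65)/2 × 6 = 19.11
  [12→13.5]: (0.65+0.38)/2 × 1.5 = 0.7725
  [13.5→14]: (0.38+0.32)/2 × 0.5 = 0.175
  [14→15.5]: (0.32+0.18)/2 × 1.5 = 0.375
  Sum = 93.4625 mcg/mL·hr
k_e = ln2 / t½ = 0.693147 / 1.91 = 0.3629 hr^-1
Extrapolated tail: C_last / k_e = 0.18 / 0.3629 = 0.496
AUC_0→∞ = 93.4625 + 0.496 = 93.9585 mcg/mL·hr

AUC = 94.0 mcg/mL·hr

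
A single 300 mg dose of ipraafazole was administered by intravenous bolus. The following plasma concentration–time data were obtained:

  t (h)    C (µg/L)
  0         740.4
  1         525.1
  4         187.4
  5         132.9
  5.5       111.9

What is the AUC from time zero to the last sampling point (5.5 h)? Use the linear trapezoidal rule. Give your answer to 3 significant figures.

AUC = 1920 µg/L·h

Trapezoidal AUC_0→5.5:
  [0→1]: (740.4+525.1)/2 × 1 = 632.75
  [1→4]: (525.1+187.4)/2 × 3 = 1068.75
  [4→5]: (187.4+132.9)/2 × 1 = 160.15
  [5→5.5]: (132.9+111.9)/2 × 0.5 = 61.2
  Sum = 1922.85 µg/L·h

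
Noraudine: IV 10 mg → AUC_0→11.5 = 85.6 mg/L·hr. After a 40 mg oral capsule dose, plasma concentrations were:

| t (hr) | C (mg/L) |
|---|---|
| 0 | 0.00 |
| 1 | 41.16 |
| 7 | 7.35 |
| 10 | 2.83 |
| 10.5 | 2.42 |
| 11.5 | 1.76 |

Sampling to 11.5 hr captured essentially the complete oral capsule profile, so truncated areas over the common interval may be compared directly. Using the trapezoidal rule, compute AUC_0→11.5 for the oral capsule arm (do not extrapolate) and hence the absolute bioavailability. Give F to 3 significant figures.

Trapezoidal AUC_0→11.5 (oral capsule):
  [0→1]: (0.00+41.16)/2 × 1 = 20.58
  [1→7]: (41.16+7.35)/2 × 6 = 145.53
  [7→10]: (7.35+2.83)/2 × 3 = 15.27
  [10→10.5]: (2.83+2.42)/2 × 0.5 = 1.3125
  [10.5→11.5]: (2.42+1.76)/2 × 1 = 2.09
  Sum = 184.7825 mg/L·hr
F = (AUC_ev/D_ev)/(AUC_iv/D_iv) = (184.7825/40)/(85.6/10) = 4.6195625/8.56 = 0.5397

F = 0.540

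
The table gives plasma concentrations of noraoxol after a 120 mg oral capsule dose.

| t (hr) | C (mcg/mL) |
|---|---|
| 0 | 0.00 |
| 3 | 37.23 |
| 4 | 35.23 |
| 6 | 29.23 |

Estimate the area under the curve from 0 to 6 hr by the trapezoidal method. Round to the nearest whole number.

AUC = 157 mcg/mL·hr

Trapezoidal AUC_0→6:
  [0→3]: (0.00+37.23)/2 × 3 = 55.845
  [3→4]: (37.23+35.23)/2 × 1 = 36.23
  [4→6]: (35.23+29.23)/2 × 2 = 64.46
  Sum = 156.535 mcg/mL·hr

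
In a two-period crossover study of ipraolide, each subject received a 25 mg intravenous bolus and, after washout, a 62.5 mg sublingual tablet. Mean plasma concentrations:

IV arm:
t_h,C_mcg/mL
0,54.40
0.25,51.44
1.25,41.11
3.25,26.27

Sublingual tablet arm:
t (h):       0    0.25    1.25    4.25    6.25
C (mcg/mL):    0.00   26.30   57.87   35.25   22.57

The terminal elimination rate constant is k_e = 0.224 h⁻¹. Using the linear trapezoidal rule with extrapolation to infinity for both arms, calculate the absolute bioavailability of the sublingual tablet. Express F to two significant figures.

F = 0.56

Trapezoidal AUC_0→3.25 (IV):
  [0→0.25]: (54.40+51.44)/2 × 0.25 = 13.23
  [0.25→1.25]: (51.44+41.11)/2 × 1 = 46.275
  [1.25→3.25]: (41.11+26.27)/2 × 2 = 67.38
  Sum = 126.885 mcg/mL·h
IV tail: 26.27/0.224 = 117.277; AUC_iv,0→∞ = 126.885 + 117.277 = 244.162 mcg/mL·h
Trapezoidal AUC_0→6.25 (sublingual tablet):
  [0→0.25]: (0.00+26.30)/2 × 0.25 = 3.2875
  [0.25→1.25]: (26.30+57.87)/2 × 1 = 42.085
  [1.25→4.25]: (57.87+35.25)/2 × 3 = 139.68
  [4.25→6.25]: (35.25+22.57)/2 × 2 = 57.82
  Sum = 242.8725 mcg/mL·h
sublingual tablet tail: 22.57/0.224 = 100.759; AUC_ev,0→∞ = 242.8725 + 100.759 = 343.6315 mcg/mL·h
F = (AUC_ev/D_ev)/(AUC_iv/D_iv) = (343.6315/62.5)/(244.162/25) = 5.498104/9.76648 = 0.5630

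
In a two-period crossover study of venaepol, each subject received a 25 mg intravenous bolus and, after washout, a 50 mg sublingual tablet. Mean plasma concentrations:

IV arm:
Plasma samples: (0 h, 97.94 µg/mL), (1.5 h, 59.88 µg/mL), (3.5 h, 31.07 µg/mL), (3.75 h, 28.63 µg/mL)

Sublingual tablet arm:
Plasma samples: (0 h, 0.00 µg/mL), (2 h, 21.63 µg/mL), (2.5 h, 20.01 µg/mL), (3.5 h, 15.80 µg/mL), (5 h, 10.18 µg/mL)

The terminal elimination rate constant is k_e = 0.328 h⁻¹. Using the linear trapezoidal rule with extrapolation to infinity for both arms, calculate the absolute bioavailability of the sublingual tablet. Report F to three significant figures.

Trapezoidal AUC_0→3.75 (IV):
  [0→1.5]: (97.94+59.88)/2 × 1.5 = 118.365
  [1.5→3.5]: (59.88+31.07)/2 × 2 = 90.95
  [3.5→3.75]: (31.07+28.63)/2 × 0.25 = 7.4625
  Sum = 216.7775 µg/mL·h
IV tail: 28.63/0.328 = 87.287; AUC_iv,0→∞ = 216.7775 + 87.287 = 304.0645 µg/mL·h
Trapezoidal AUC_0→5 (sublingual tablet):
  [0→2]: (0.00+21.63)/2 × 2 = 21.63
  [2→2.5]: (21.63+20.01)/2 × 0.5 = 10.41
  [2.5→3.5]: (20.01+15.80)/2 × 1 = 17.905
  [3.5→5]: (15.80+10.18)/2 × 1.5 = 19.485
  Sum = 69.43 µg/mL·h
sublingual tablet tail: 10.18/0.328 = 31.037; AUC_ev,0→∞ = 69.43 + 31.037 = 100.467 µg/mL·h
F = (AUC_ev/D_ev)/(AUC_iv/D_iv) = (100.467/50)/(304.0645/25) = 2.00934/12.16258 = 0.1652

F = 0.165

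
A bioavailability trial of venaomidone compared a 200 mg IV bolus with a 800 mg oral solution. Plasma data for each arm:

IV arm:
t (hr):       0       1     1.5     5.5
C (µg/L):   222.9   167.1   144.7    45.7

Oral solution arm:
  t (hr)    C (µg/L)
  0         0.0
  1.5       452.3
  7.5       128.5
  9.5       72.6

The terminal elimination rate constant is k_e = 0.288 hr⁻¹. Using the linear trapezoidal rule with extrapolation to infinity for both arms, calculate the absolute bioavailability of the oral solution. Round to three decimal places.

F = 0.780

Trapezoidal AUC_0→5.5 (IV):
  [0→1]: (222.9+167.1)/2 × 1 = 195.0
  [1→1.5]: (167.1+144.7)/2 × 0.5 = 77.95
  [1.5→5.5]: (144.7+45.7)/2 × 4 = 380.8
  Sum = 653.75 µg/L·hr
IV tail: 45.7/0.288 = 158.681; AUC_iv,0→∞ = 653.75 + 158.681 = 812.431 µg/L·hr
Trapezoidal AUC_0→9.5 (oral solution):
  [0→1.5]: (0.0+452.3)/2 × 1.5 = 339.225
  [1.5→7.5]: (452.3+128.5)/2 × 6 = 1742.4
  [7.5→9.5]: (128.5+72.6)/2 × 2 = 201.1
  Sum = 2282.725 µg/L·hr
oral solution tail: 72.6/0.288 = 252.083; AUC_ev,0→∞ = 2282.725 + 252.083 = 2534.808 µg/L·hr
F = (AUC_ev/D_ev)/(AUC_iv/D_iv) = (2534.808/800)/(812.431/200) = 3.16851/4.062155 = 0.7800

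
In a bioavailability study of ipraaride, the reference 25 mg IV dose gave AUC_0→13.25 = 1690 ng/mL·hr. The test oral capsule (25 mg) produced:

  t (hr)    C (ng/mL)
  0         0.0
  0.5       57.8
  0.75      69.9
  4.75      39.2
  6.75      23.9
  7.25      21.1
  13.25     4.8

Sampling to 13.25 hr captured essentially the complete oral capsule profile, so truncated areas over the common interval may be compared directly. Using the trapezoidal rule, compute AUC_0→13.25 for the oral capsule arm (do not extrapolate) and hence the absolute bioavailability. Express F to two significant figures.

Trapezoidal AUC_0→13.25 (oral capsule):
  [0→0.5]: (0.0+57.8)/2 × 0.5 = 14.45
  [0.5→0.75]: (57.8+69.9)/2 × 0.25 = 15.9625
  [0.75→4.75]: (69.9+39.2)/2 × 4 = 218.2
  [4.75→6.75]: (39.2+23.9)/2 × 2 = 63.1
  [6.75→7.25]: (23.9+21.1)/2 × 0.5 = 11.25
  [7.25→13.25]: (21.1+4.8)/2 × 6 = 77.7
  Sum = 400.6625 ng/mL·hr
F = (AUC_ev/D_ev)/(AUC_iv/D_iv) = (400.6625/25)/(1690/25) = 16.0265/67.6 = 0.2371

F = 0.24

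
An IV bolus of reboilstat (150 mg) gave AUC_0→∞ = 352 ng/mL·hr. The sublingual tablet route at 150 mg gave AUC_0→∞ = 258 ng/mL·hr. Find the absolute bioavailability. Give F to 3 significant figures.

F = (AUC_ev / D_ev) / (AUC_iv / D_iv)
  = (258/150) / (352/150)
  = 1.72 / 2.34667 = 0.7330

F = 0.733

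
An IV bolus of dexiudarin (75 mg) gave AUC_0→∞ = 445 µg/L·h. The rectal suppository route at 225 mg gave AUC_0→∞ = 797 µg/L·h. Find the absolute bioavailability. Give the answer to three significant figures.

F = (AUC_ev / D_ev) / (AUC_iv / D_iv)
  = (797/225) / (445/75)
  = 3.54222 / 5.93333 = 0.5970

F = 0.597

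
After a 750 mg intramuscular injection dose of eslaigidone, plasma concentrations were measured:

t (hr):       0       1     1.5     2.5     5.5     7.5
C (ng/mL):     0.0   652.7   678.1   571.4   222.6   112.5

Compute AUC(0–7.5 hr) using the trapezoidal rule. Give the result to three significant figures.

Trapezoidal AUC_0→7.5:
  [0→1]: (0.0+652.7)/2 × 1 = 326.35
  [1→1.5]: (652.7+678.1)/2 × 0.5 = 332.7
  [1.5→2.5]: (678.1+571.4)/2 × 1 = 624.75
  [2.5→5.5]: (571.4+222.6)/2 × 3 = 1191.0
  [5.5→7.5]: (222.6+112.5)/2 × 2 = 335.1
  Sum = 2809.9 ng/mL·hr

AUC = 2810 ng/mL·hr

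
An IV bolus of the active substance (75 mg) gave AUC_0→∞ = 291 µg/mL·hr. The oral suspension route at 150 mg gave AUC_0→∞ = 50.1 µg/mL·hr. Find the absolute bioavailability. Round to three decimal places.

F = 0.086

F = (AUC_ev / D_ev) / (AUC_iv / D_iv)
  = (50.1/150) / (291/75)
  = 0.334 / 3.88 = 0.0861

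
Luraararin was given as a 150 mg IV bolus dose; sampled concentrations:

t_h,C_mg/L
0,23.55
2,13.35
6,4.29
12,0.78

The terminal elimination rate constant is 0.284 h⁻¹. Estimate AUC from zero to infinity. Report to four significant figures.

Trapezoidal AUC_0→12:
  [0→2]: (23.55+13.35)/2 × 2 = 36.9
  [2→6]: (13.35+4.29)/2 × 4 = 35.28
  [6→12]: (4.29+0.78)/2 × 6 = 15.21
  Sum = 87.39 mg/L·h
Extrapolated tail: C_last / k_e = 0.78 / 0.284 = 2.746
AUC_0→∞ = 87.39 + 2.746 = 90.136 mg/L·h

AUC = 90.14 mg/L·h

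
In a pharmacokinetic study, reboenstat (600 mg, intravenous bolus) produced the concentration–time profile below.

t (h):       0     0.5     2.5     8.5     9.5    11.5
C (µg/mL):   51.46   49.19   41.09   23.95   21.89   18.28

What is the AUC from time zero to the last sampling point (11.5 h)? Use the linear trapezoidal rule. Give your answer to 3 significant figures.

AUC = 374 µg/mL·h

Trapezoidal AUC_0→11.5:
  [0→0.5]: (51.46+49.19)/2 × 0.5 = 25.1625
  [0.5→2.5]: (49.19+41.09)/2 × 2 = 90.28
  [2.5→8.5]: (41.09+23.95)/2 × 6 = 195.12
  [8.5→9.5]: (23.95+21.89)/2 × 1 = 22.92
  [9.5→11.5]: (21.89+18.28)/2 × 2 = 40.17
  Sum = 373.6525 µg/mL·h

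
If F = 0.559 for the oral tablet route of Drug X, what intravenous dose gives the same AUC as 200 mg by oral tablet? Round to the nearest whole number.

D_iv = 112 mg

Systemic exposure from an extravascular dose = F × D_ev, so the equivalent IV dose is F × D_ev.
D_iv = F × D_ev = 0.559 × 200 = 111.8 mg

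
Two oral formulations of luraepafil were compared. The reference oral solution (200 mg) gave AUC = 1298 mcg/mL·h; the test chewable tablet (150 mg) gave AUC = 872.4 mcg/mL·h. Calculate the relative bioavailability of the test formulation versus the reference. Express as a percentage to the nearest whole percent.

F_rel = (AUC_test/D_test) / (AUC_ref/D_ref)
      = (872.4/150) / (1298/200)
      = 5.816 / 6.49 = 0.8961 = 89.61%

F_rel = 90%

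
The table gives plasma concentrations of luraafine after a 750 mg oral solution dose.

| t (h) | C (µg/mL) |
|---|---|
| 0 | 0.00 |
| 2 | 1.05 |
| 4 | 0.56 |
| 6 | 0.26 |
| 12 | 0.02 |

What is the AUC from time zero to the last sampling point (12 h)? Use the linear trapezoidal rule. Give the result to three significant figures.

Trapezoidal AUC_0→12:
  [0→2]: (0.00+1.05)/2 × 2 = 1.05
  [2→4]: (1.05+0.56)/2 × 2 = 1.61
  [4→6]: (0.56+0.26)/2 × 2 = 0.82
  [6→12]: (0.26+0.02)/2 × 6 = 0.84
  Sum = 4.32 µg/mL·h

AUC = 4.32 µg/mL·h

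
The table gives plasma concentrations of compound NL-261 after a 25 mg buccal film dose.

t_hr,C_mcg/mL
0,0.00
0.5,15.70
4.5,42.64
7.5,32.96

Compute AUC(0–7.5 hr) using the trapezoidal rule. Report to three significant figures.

Trapezoidal AUC_0→7.5:
  [0→0.5]: (0.00+15.70)/2 × 0.5 = 3.925
  [0.5→4.5]: (15.70+42.64)/2 × 4 = 116.68
  [4.5→7.5]: (42.64+32.96)/2 × 3 = 113.4
  Sum = 234.005 mcg/mL·hr

AUC = 234 mcg/mL·hr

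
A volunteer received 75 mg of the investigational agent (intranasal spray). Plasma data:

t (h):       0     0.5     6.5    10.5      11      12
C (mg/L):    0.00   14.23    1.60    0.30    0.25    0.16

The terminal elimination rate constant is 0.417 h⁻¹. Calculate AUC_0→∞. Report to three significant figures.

Trapezoidal AUC_0→12:
  [0→0.5]: (0.00+14.23)/2 × 0.5 = 3.5575
  [0.5→6.5]: (14.23+1.60)/2 × 6 = 47.49
  [6.5→10.5]: (1.60+0.30)/2 × 4 = 3.8
  [10.5→11]: (0.30+0.25)/2 × 0.5 = 0.1375
  [11→12]: (0.25+0.16)/2 × 1 = 0.205
  Sum = 55.19 mg/L·h
Extrapolated tail: C_last / k_e = 0.16 / 0.417 = 0.384
AUC_0→∞ = 55.19 + 0.384 = 55.574 mg/L·h

AUC = 55.6 mg/L·h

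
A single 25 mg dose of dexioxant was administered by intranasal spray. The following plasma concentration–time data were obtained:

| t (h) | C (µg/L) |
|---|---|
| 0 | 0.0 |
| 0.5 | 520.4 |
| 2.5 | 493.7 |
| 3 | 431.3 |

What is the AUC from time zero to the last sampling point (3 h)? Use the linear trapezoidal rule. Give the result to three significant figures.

Trapezoidal AUC_0→3:
  [0→0.5]: (0.0+520.4)/2 × 0.5 = 130.1
  [0.5→2.5]: (520.4+493.7)/2 × 2 = 1014.1
  [2.5→3]: (493.7+431.3)/2 × 0.5 = 231.25
  Sum = 1375.45 µg/L·h

AUC = 1380 µg/L·h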